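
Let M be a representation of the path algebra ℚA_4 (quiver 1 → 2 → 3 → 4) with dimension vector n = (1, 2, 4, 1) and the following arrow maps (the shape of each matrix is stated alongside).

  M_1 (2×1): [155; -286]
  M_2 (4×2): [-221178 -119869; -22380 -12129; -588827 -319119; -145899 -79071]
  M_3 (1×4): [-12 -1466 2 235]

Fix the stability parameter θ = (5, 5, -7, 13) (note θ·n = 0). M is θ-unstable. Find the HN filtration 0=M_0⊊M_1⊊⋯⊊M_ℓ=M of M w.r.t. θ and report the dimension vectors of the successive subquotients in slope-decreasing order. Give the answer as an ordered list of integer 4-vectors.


Barcode: M ≅ I[1,4], I[2,3], I[3,3]^2. HN layers by μ_θ (4 steps, strictly decreasing):
  μ^(1)=13; μ^(2)=1; μ^(3)=-1; μ^(4)=-7

((0, 0, 0, 1); (1, 1, 1, 0); (0, 1, 1, 0); (0, 0, 2, 0))


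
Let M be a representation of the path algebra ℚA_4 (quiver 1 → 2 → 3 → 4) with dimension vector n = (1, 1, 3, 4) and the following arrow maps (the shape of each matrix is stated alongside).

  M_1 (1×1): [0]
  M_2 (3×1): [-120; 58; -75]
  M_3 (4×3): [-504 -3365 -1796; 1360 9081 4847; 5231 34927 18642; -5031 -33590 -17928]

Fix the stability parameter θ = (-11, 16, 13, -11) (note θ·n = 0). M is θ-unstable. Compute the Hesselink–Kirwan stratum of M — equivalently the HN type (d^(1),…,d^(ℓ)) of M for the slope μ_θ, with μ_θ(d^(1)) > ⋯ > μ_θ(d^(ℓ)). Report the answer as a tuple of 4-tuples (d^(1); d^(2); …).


Via rank(M_{q-1}∘⋯∘M_p): M ≅ I[1,1], I[2,4], I[3,4]^2, I[4,4].
μ_θ-semistable layers: μ^(1)=6; μ^(2)=1; μ^(3)=-11

((0, 1, 1, 1); (0, 0, 2, 2); (1, 0, 0, 1))


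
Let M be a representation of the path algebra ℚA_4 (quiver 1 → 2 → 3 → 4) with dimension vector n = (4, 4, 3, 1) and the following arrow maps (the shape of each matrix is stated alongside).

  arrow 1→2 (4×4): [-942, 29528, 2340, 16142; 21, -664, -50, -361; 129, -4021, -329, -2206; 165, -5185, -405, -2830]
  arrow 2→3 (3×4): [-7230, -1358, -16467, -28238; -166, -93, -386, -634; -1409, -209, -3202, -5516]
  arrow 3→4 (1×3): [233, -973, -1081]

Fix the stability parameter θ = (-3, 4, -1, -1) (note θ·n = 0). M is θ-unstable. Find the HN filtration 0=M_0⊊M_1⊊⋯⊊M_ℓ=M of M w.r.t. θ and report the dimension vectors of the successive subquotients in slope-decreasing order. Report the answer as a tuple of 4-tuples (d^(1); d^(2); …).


Interval decomposition of M: I[1,1]^2, I[1,3], I[1,4], I[2,2], I[2,3].
HN type (ℓ=4): μ^(1)=4; μ^(2)=3/2; μ^(3)=2/3; μ^(4)=-3

((0, 1, 0, 0); (0, 2, 2, 0); (0, 1, 1, 1); (4, 0, 0, 0))


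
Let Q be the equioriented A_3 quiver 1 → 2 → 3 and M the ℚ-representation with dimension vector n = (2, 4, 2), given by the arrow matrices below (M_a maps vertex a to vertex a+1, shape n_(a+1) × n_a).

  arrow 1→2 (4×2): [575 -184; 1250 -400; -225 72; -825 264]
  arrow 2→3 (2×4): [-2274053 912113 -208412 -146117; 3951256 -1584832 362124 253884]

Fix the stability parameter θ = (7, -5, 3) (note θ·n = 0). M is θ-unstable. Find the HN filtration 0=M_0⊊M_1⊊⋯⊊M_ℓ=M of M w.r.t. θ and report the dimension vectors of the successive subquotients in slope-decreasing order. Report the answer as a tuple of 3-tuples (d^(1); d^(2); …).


Interval decomposition of M: I[1,1], I[1,2], I[2,2], I[2,3]^2.
HN type (ℓ=4): μ^(1)=7; μ^(2)=3; μ^(3)=1; μ^(4)=-5

((1, 0, 0); (0, 0, 2); (1, 1, 0); (0, 3, 0))


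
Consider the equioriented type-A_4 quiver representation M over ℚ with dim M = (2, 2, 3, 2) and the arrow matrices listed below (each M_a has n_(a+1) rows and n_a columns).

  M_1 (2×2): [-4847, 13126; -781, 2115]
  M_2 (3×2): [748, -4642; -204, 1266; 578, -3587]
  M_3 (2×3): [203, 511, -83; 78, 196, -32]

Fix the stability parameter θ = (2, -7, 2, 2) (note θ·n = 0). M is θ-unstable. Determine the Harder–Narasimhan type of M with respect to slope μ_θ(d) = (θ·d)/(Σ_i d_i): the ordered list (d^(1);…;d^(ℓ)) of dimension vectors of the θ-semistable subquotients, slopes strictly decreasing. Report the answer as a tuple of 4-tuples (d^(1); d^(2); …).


Via rank(M_{q-1}∘⋯∘M_p): M ≅ I[1,2], I[1,4], I[3,3], I[3,4].
μ_θ-semistable layers: μ^(1)=2; μ^(2)=-5/2

((0, 0, 3, 2); (2, 2, 0, 0))


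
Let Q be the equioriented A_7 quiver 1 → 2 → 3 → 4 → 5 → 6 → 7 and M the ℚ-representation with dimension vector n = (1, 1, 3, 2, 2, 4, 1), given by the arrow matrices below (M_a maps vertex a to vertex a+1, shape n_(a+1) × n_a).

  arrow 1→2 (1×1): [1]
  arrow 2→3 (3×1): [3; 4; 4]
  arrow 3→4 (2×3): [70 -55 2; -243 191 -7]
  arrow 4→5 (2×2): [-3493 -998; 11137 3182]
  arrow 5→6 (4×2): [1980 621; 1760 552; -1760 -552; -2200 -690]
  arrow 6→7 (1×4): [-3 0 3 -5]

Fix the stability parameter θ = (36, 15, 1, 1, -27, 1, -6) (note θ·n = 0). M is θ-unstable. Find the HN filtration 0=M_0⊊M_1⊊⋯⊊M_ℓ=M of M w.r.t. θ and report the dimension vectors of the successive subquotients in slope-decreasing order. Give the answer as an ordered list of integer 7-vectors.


Via rank(M_{q-1}∘⋯∘M_p): M ≅ I[1,4], I[3,3], I[3,7], I[5,5], I[6,6]^3.
μ_θ-semistable layers: μ^(1)=53/4; μ^(2)=1; μ^(3)=-5/2; μ^(4)=-25/3; μ^(5)=-27

((1, 1, 1, 1, 0, 0, 0); (0, 0, 1, 0, 0, 3, 0); (0, 0, 0, 0, 0, 1, 1); (0, 0, 1, 1, 1, 0, 0); (0, 0, 0, 0, 1, 0, 0))


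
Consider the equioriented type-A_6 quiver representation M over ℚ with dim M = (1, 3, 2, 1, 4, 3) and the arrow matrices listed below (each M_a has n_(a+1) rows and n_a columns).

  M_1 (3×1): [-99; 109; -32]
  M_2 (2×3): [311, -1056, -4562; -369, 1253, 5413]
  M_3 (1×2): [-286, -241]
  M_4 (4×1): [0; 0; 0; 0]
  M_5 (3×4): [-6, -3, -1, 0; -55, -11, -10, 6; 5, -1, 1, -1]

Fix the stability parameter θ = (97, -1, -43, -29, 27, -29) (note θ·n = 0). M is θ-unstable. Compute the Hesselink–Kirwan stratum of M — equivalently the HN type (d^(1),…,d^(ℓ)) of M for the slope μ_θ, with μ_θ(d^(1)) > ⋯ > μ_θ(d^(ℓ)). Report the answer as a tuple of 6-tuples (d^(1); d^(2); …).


Barcode: M ≅ I[1,4], I[2,2], I[2,3], I[5,5], I[5,6]^3. HN layers by μ_θ (4 steps, strictly decreasing):
  μ^(1)=27; μ^(2)=6; μ^(3)=-1; μ^(4)=-22

((0, 0, 0, 0, 1, 0); (1, 1, 1, 1, 0, 0); (0, 1, 0, 0, 3, 3); (0, 1, 1, 0, 0, 0))


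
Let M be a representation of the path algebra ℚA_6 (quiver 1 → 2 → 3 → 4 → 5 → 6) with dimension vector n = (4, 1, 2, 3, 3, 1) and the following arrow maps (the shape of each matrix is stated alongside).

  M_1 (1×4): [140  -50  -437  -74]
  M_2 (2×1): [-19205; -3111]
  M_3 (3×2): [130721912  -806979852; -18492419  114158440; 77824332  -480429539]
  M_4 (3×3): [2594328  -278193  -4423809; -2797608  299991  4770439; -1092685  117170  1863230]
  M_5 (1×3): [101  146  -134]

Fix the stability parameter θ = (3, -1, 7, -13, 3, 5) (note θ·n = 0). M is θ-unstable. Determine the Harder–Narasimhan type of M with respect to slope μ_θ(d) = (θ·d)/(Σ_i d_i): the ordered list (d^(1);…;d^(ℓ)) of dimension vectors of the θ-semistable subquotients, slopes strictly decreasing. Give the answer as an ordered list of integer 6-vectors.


Interval decomposition of M: I[1,1]^3, I[1,4], I[3,6], I[4,5], I[5,5].
HN type (ℓ=5): μ^(1)=5; μ^(2)=3; μ^(3)=-1; μ^(4)=-3; μ^(5)=-13

((0, 0, 0, 0, 0, 1); (3, 0, 0, 0, 3, 0); (1, 1, 1, 1, 0, 0); (0, 0, 1, 1, 0, 0); (0, 0, 0, 1, 0, 0))


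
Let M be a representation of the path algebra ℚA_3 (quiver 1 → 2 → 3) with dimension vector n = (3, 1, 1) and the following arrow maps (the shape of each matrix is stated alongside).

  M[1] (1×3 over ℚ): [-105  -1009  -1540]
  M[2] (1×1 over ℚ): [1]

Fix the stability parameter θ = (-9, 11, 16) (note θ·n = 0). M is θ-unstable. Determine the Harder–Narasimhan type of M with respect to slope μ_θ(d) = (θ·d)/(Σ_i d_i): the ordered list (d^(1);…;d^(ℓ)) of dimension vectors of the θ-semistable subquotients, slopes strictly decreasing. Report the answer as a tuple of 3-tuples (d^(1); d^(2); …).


Barcode: M ≅ I[1,1]^2, I[1,3]. HN layers by μ_θ (3 steps, strictly decreasing):
  μ^(1)=16; μ^(2)=11; μ^(3)=-9

((0, 0, 1); (0, 1, 0); (3, 0, 0))


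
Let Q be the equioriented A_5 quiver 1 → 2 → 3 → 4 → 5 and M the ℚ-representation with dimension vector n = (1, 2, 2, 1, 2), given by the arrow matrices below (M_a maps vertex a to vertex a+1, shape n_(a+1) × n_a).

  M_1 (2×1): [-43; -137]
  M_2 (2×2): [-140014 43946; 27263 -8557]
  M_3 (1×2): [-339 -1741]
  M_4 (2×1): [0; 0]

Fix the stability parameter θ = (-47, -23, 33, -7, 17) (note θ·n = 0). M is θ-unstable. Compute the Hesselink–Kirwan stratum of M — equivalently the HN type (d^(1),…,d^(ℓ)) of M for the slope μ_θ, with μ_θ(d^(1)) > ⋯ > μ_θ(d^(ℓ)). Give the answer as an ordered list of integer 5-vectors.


Interval decomposition of M: I[1,2], I[2,4], I[3,3], I[5,5]^2.
HN type (ℓ=5): μ^(1)=33; μ^(2)=17; μ^(3)=13; μ^(4)=-23; μ^(5)=-47

((0, 0, 1, 0, 0); (0, 0, 0, 0, 2); (0, 0, 1, 1, 0); (0, 2, 0, 0, 0); (1, 0, 0, 0, 0))


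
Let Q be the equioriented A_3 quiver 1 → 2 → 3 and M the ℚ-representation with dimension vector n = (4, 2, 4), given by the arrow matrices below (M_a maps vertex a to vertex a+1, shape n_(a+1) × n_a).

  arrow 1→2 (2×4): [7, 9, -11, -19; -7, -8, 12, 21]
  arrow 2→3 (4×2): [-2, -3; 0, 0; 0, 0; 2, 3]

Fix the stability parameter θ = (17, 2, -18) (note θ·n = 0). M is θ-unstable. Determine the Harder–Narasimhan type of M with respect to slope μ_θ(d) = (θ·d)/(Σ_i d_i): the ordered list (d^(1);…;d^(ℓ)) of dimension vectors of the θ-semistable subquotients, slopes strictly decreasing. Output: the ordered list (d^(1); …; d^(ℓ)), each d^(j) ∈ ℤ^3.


Barcode: M ≅ I[1,1]^2, I[1,2], I[1,3], I[3,3]^3. HN layers by μ_θ (4 steps, strictly decreasing):
  μ^(1)=17; μ^(2)=19/2; μ^(3)=1/3; μ^(4)=-18

((2, 0, 0); (1, 1, 0); (1, 1, 1); (0, 0, 3))


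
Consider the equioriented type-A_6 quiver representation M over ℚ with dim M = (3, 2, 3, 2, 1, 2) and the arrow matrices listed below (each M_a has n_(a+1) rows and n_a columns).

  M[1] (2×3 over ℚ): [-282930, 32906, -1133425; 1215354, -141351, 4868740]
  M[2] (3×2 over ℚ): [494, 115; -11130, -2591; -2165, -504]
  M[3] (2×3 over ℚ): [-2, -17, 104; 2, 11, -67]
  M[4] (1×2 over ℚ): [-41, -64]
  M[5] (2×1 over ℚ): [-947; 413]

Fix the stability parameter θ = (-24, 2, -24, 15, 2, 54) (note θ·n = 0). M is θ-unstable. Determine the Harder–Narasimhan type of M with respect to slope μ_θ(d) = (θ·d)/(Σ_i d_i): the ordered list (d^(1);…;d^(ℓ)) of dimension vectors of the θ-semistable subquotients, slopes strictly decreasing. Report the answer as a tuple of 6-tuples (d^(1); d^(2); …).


Barcode: M ≅ I[1,1], I[1,4], I[1,6], I[3,3], I[6,6]. HN layers by μ_θ (5 steps, strictly decreasing):
  μ^(1)=54; μ^(2)=15; μ^(3)=17/2; μ^(4)=-11; μ^(5)=-24

((0, 0, 0, 0, 0, 2); (0, 0, 0, 1, 0, 0); (0, 0, 0, 1, 1, 0); (0, 2, 2, 0, 0, 0); (3, 0, 1, 0, 0, 0))


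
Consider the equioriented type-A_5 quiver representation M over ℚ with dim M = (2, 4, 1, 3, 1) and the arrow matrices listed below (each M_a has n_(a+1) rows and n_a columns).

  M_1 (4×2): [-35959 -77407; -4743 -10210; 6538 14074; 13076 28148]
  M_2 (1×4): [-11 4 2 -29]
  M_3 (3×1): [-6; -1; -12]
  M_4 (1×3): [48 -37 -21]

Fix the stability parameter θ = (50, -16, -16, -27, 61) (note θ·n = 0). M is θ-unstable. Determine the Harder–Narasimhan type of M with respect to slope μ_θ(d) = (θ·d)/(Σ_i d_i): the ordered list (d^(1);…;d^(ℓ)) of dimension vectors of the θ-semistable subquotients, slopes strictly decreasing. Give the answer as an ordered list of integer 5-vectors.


Barcode: M ≅ I[1,2], I[1,5], I[2,2]^2, I[4,4]^2. HN layers by μ_θ (5 steps, strictly decreasing):
  μ^(1)=61; μ^(2)=17; μ^(3)=-9/4; μ^(4)=-16; μ^(5)=-27

((0, 0, 0, 0, 1); (1, 1, 0, 0, 0); (1, 1, 1, 1, 0); (0, 2, 0, 0, 0); (0, 0, 0, 2, 0))


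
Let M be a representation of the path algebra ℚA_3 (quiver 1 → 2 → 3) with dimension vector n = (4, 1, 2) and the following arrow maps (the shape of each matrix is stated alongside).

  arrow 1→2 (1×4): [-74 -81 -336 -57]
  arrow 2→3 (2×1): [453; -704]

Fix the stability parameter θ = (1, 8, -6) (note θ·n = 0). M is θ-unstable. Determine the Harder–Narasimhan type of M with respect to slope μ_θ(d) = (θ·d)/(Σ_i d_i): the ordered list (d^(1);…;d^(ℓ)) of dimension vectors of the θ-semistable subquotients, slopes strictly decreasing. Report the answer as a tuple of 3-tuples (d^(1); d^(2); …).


Via rank(M_{q-1}∘⋯∘M_p): M ≅ I[1,1]^3, I[1,3], I[3,3].
μ_θ-semistable layers: μ^(1)=1; μ^(2)=-6

((4, 1, 1); (0, 0, 1))


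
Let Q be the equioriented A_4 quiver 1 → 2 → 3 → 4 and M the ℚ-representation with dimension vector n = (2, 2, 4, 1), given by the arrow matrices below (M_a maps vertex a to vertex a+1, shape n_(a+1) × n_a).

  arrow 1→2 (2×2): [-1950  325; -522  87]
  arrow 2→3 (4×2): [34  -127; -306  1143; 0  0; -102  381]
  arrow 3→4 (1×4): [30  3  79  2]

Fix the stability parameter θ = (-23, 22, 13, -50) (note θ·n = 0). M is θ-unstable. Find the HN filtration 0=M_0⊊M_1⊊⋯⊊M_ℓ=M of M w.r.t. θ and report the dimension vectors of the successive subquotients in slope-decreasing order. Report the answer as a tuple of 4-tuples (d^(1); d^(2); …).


Interval decomposition of M: I[1,1], I[1,4], I[2,2], I[3,3]^3.
HN type (ℓ=4): μ^(1)=22; μ^(2)=13; μ^(3)=-5; μ^(4)=-23

((0, 1, 0, 0); (0, 0, 3, 0); (0, 1, 1, 1); (2, 0, 0, 0))


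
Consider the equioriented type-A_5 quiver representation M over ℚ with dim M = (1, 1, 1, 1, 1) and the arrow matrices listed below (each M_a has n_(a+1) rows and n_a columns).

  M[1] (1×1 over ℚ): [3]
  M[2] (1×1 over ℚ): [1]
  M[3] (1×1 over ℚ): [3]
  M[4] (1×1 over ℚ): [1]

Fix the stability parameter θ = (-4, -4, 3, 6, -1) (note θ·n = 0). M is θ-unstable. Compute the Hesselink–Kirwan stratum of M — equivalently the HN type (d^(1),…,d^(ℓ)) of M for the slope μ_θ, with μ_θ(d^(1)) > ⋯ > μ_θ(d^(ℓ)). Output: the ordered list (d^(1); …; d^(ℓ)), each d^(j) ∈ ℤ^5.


Barcode: M ≅ I[1,5]. HN layers by μ_θ (2 steps, strictly decreasing):
  μ^(1)=8/3; μ^(2)=-4

((0, 0, 1, 1, 1); (1, 1, 0, 0, 0))


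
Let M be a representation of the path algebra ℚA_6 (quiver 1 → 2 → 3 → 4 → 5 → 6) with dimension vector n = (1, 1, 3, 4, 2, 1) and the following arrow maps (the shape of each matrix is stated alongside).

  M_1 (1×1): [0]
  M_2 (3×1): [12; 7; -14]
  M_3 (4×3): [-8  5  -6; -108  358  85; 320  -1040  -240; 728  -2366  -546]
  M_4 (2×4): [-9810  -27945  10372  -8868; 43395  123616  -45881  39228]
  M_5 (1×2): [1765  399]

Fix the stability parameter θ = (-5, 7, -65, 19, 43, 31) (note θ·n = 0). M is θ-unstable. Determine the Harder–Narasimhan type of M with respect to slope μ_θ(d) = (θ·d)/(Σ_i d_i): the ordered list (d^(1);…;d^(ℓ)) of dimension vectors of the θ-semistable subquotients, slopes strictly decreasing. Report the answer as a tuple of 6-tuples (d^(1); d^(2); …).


Via rank(M_{q-1}∘⋯∘M_p): M ≅ I[1,1], I[2,6], I[3,3], I[3,5], I[4,4]^2.
μ_θ-semistable layers: μ^(1)=43; μ^(2)=37; μ^(3)=19; μ^(4)=-5; μ^(5)=-29; μ^(6)=-65

((0, 0, 0, 0, 1, 0); (0, 0, 0, 0, 1, 1); (0, 0, 0, 4, 0, 0); (1, 0, 0, 0, 0, 0); (0, 1, 1, 0, 0, 0); (0, 0, 2, 0, 0, 0))


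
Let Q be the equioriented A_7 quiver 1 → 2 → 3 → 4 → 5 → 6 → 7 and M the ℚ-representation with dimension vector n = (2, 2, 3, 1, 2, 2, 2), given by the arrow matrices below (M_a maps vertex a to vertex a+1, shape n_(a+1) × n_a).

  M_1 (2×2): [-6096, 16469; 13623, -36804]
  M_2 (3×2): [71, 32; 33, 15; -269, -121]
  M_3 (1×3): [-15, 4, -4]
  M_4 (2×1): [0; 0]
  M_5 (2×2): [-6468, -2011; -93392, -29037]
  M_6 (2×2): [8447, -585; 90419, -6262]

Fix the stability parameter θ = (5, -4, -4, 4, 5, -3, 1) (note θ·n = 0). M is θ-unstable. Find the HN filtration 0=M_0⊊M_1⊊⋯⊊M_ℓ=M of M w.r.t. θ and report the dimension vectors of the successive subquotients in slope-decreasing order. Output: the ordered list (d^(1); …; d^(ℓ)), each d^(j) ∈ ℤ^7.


Interval decomposition of M: I[1,3], I[1,4], I[3,3], I[5,7]^2.
HN type (ℓ=4): μ^(1)=4; μ^(2)=1; μ^(3)=-1; μ^(4)=-4

((0, 0, 0, 1, 0, 0, 0); (0, 0, 0, 0, 2, 2, 2); (2, 2, 2, 0, 0, 0, 0); (0, 0, 1, 0, 0, 0, 0))


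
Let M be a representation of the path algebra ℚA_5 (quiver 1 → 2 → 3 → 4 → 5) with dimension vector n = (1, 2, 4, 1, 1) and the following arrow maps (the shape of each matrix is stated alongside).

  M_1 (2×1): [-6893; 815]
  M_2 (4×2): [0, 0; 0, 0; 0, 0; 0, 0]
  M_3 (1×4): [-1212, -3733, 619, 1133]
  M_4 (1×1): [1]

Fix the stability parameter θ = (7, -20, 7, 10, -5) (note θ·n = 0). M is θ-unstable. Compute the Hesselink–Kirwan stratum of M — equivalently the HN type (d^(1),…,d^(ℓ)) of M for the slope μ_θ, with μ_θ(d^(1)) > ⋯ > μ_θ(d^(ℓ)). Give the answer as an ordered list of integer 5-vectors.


Interval decomposition of M: I[1,2], I[2,2], I[3,3]^3, I[3,5].
HN type (ℓ=4): μ^(1)=7; μ^(2)=4; μ^(3)=-13/2; μ^(4)=-20

((0, 0, 3, 0, 0); (0, 0, 1, 1, 1); (1, 1, 0, 0, 0); (0, 1, 0, 0, 0))


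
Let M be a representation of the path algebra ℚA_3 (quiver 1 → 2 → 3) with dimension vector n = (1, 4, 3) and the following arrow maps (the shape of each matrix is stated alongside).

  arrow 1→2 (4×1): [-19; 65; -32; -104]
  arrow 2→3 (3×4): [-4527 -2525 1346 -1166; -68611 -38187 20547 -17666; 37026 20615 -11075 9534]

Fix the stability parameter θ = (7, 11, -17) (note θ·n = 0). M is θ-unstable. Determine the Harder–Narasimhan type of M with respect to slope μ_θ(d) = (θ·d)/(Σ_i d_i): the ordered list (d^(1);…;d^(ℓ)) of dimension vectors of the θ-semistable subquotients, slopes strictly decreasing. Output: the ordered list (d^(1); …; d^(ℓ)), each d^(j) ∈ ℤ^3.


Interval decomposition of M: I[1,3], I[2,2], I[2,3]^2.
HN type (ℓ=3): μ^(1)=11; μ^(2)=1/3; μ^(3)=-3

((0, 1, 0); (1, 1, 1); (0, 2, 2))


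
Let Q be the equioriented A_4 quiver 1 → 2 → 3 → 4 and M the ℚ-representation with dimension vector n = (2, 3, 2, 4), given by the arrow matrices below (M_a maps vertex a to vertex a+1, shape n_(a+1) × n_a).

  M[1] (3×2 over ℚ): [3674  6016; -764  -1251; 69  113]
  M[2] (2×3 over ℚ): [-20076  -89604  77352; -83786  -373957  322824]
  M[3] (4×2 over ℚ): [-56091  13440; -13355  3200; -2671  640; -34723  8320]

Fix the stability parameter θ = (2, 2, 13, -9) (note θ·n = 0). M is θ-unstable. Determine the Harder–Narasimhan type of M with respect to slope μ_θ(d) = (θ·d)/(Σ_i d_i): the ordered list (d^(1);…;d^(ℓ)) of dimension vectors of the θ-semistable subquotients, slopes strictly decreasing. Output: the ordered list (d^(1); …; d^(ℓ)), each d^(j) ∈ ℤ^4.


Via rank(M_{q-1}∘⋯∘M_p): M ≅ I[1,2], I[1,4], I[2,3], I[4,4]^3.
μ_θ-semistable layers: μ^(1)=13; μ^(2)=2; μ^(3)=-9

((0, 0, 1, 0); (2, 3, 1, 1); (0, 0, 0, 3))


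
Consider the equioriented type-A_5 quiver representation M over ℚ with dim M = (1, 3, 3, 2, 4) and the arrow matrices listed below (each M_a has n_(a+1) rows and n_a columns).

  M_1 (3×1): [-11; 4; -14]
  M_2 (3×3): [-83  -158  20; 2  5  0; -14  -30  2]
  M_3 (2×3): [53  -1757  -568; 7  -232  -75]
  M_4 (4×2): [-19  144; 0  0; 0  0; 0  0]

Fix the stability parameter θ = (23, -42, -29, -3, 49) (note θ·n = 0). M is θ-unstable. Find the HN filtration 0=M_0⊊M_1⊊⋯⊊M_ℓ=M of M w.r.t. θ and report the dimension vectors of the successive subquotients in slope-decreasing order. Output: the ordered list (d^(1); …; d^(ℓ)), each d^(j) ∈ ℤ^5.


Via rank(M_{q-1}∘⋯∘M_p): M ≅ I[1,5], I[2,3], I[2,4], I[5,5]^3.
μ_θ-semistable layers: μ^(1)=49; μ^(2)=-3; μ^(3)=-16; μ^(4)=-29; μ^(5)=-42

((0, 0, 0, 0, 4); (0, 0, 0, 2, 0); (1, 1, 1, 0, 0); (0, 0, 2, 0, 0); (0, 2, 0, 0, 0))


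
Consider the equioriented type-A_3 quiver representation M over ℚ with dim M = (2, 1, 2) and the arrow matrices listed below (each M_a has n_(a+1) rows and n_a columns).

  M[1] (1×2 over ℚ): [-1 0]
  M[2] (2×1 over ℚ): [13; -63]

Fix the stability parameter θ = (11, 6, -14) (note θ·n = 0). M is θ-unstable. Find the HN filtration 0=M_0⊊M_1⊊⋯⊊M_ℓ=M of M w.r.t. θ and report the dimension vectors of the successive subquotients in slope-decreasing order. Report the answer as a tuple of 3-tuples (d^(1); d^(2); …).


Interval decomposition of M: I[1,1], I[1,3], I[3,3].
HN type (ℓ=3): μ^(1)=11; μ^(2)=1; μ^(3)=-14

((1, 0, 0); (1, 1, 1); (0, 0, 1))


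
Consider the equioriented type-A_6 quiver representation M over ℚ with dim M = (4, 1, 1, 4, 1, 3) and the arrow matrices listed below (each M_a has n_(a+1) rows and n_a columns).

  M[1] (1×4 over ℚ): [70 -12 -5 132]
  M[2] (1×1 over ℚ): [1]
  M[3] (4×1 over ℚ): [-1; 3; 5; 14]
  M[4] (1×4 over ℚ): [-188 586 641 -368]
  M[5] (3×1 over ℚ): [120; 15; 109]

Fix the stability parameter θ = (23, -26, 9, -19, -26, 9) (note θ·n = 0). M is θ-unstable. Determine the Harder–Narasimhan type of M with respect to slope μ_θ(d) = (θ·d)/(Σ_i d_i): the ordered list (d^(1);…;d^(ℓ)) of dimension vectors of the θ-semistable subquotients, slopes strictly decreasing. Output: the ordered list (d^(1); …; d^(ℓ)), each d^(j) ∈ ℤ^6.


Barcode: M ≅ I[1,1]^3, I[1,6], I[4,4]^3, I[6,6]^2. HN layers by μ_θ (4 steps, strictly decreasing):
  μ^(1)=23; μ^(2)=9; μ^(3)=-39/5; μ^(4)=-19

((3, 0, 0, 0, 0, 0); (0, 0, 0, 0, 0, 3); (1, 1, 1, 1, 1, 0); (0, 0, 0, 3, 0, 0))


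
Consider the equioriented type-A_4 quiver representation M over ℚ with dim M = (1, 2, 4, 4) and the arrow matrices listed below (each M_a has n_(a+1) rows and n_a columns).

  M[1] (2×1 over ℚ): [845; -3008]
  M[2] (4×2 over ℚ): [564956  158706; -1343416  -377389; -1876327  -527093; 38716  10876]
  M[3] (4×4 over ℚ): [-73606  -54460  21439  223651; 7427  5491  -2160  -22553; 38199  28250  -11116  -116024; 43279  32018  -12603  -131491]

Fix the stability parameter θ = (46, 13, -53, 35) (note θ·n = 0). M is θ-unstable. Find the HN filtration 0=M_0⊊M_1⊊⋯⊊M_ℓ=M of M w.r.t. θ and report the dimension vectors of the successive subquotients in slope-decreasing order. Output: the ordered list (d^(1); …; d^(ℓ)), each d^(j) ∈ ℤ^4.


Interval decomposition of M: I[1,4], I[2,4], I[3,3], I[3,4], I[4,4].
HN type (ℓ=4): μ^(1)=35; μ^(2)=2; μ^(3)=-20; μ^(4)=-53

((0, 0, 0, 4); (1, 1, 1, 0); (0, 1, 1, 0); (0, 0, 2, 0))


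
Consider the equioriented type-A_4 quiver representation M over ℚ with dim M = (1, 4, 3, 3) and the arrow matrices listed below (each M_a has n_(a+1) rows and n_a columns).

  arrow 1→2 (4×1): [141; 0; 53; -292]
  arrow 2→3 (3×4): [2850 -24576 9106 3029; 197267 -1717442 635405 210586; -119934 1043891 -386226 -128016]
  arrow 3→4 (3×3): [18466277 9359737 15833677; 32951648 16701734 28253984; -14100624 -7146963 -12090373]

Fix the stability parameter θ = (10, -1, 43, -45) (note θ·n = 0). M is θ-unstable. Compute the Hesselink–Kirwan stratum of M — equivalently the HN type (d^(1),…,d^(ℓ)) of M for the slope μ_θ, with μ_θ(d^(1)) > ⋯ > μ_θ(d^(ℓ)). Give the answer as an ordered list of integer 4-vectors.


Barcode: M ≅ I[1,2], I[2,4]^3. HN layers by μ_θ (2 steps, strictly decreasing):
  μ^(1)=9/2; μ^(2)=-1

((1, 1, 0, 0); (0, 3, 3, 3))


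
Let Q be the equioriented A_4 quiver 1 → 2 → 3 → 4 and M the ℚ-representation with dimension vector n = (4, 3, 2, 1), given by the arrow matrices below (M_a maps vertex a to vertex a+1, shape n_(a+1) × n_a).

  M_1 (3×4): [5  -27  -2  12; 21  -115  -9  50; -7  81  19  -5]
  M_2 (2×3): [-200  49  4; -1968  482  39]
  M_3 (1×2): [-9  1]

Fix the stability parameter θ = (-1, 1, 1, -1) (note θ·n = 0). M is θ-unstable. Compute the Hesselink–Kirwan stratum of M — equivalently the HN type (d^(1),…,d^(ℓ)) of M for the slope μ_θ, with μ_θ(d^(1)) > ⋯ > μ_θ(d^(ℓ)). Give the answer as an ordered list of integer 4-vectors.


Interval decomposition of M: I[1,1], I[1,2], I[1,3], I[1,4].
HN type (ℓ=3): μ^(1)=1; μ^(2)=1/3; μ^(3)=-1

((0, 2, 1, 0); (0, 1, 1, 1); (4, 0, 0, 0))


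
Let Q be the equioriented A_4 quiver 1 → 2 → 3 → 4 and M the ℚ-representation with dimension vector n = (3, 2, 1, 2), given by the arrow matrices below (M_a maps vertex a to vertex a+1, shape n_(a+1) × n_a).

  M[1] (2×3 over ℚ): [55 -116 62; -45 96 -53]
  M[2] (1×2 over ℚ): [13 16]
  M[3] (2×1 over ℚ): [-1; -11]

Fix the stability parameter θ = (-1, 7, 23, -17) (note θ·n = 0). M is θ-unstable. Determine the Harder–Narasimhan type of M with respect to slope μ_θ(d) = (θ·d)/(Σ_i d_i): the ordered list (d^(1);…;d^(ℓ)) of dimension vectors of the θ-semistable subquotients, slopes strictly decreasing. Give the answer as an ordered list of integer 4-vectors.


Interval decomposition of M: I[1,1], I[1,2], I[1,4], I[4,4].
HN type (ℓ=4): μ^(1)=7; μ^(2)=13/3; μ^(3)=-1; μ^(4)=-17

((0, 1, 0, 0); (0, 1, 1, 1); (3, 0, 0, 0); (0, 0, 0, 1))


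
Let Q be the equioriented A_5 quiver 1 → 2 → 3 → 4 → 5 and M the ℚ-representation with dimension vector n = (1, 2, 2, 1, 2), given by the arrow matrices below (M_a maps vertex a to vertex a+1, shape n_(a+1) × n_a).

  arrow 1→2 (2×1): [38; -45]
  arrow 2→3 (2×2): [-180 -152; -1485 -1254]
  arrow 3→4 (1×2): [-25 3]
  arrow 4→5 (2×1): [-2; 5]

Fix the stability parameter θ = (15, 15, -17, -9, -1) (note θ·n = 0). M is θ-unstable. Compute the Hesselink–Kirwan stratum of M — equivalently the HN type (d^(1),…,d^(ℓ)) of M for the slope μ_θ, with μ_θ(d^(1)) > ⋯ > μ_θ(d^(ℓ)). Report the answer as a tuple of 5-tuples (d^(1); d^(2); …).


Via rank(M_{q-1}∘⋯∘M_p): M ≅ I[1,2], I[2,5], I[3,3], I[5,5].
μ_θ-semistable layers: μ^(1)=15; μ^(2)=-1; μ^(3)=-11/3; μ^(4)=-17

((1, 1, 0, 0, 0); (0, 0, 0, 0, 2); (0, 1, 1, 1, 0); (0, 0, 1, 0, 0))


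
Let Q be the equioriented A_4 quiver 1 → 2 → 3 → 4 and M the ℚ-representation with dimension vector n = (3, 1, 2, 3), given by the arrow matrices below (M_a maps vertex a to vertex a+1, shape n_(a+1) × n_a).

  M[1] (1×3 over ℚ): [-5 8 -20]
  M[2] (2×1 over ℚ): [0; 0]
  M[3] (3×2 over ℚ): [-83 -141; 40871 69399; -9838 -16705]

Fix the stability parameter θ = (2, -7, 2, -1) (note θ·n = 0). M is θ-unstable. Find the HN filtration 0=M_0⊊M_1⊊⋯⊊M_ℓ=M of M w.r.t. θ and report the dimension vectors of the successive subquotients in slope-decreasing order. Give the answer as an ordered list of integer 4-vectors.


Interval decomposition of M: I[1,1]^2, I[1,2], I[3,4]^2, I[4,4].
HN type (ℓ=4): μ^(1)=2; μ^(2)=1/2; μ^(3)=-1; μ^(4)=-5/2

((2, 0, 0, 0); (0, 0, 2, 2); (0, 0, 0, 1); (1, 1, 0, 0))


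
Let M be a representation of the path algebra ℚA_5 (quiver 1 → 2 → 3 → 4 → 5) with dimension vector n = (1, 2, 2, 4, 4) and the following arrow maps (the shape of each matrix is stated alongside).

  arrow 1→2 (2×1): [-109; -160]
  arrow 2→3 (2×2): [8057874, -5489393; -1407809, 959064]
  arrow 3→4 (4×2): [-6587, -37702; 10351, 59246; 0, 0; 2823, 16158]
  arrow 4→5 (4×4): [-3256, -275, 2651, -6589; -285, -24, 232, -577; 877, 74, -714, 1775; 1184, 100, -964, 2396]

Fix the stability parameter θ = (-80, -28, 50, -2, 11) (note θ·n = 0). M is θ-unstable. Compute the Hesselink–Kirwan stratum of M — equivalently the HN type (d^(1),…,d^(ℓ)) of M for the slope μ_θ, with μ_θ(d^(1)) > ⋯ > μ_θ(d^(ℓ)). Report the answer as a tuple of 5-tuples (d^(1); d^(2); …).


Interval decomposition of M: I[1,3], I[2,4], I[4,4], I[4,5]^2, I[5,5]^2.
HN type (ℓ=6): μ^(1)=50; μ^(2)=24; μ^(3)=11; μ^(4)=-2; μ^(5)=-28; μ^(6)=-80

((0, 0, 1, 0, 0); (0, 0, 1, 1, 0); (0, 0, 0, 0, 4); (0, 0, 0, 3, 0); (0, 2, 0, 0, 0); (1, 0, 0, 0, 0))


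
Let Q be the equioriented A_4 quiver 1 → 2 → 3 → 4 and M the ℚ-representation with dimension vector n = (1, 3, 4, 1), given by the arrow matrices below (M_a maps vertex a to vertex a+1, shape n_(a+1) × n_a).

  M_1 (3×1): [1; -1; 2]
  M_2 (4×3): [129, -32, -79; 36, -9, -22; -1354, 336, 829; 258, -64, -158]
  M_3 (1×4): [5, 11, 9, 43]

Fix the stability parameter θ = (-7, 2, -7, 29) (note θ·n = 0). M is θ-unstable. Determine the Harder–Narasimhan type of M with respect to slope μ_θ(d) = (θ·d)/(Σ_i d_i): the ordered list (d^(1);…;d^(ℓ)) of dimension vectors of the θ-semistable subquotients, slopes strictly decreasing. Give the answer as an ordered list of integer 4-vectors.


Via rank(M_{q-1}∘⋯∘M_p): M ≅ I[1,4], I[2,3]^2, I[3,3].
μ_θ-semistable layers: μ^(1)=29; μ^(2)=-5/2; μ^(3)=-7

((0, 0, 0, 1); (0, 3, 3, 0); (1, 0, 1, 0))


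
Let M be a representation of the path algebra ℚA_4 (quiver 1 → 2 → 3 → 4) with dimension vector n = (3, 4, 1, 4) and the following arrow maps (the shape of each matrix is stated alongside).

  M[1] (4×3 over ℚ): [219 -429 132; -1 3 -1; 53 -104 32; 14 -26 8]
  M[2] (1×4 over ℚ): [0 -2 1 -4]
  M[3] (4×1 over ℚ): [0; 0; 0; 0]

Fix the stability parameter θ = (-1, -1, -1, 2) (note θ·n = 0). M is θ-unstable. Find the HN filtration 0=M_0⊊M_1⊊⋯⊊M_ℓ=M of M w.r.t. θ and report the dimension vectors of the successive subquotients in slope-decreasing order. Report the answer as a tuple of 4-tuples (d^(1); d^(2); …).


Barcode: M ≅ I[1,2]^2, I[1,3], I[2,2], I[4,4]^4. HN layers by μ_θ (2 steps, strictly decreasing):
  μ^(1)=2; μ^(2)=-1

((0, 0, 0, 4); (3, 4, 1, 0))


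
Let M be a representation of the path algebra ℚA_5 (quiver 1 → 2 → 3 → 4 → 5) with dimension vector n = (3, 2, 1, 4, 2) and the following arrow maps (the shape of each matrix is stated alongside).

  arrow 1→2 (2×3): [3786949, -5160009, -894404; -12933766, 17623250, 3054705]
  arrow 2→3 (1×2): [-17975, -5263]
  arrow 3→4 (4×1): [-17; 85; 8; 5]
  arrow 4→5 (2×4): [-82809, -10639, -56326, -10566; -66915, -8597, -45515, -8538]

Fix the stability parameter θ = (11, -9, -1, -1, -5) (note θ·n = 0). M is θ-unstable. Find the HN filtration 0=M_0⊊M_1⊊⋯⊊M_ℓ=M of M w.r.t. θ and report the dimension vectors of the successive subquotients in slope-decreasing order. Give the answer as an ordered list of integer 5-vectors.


Interval decomposition of M: I[1,1], I[1,2], I[1,4], I[4,4], I[4,5]^2.
HN type (ℓ=5): μ^(1)=11; μ^(2)=1; μ^(3)=0; μ^(4)=-1; μ^(5)=-3

((1, 0, 0, 0, 0); (1, 1, 0, 0, 0); (1, 1, 1, 1, 0); (0, 0, 0, 1, 0); (0, 0, 0, 2, 2))


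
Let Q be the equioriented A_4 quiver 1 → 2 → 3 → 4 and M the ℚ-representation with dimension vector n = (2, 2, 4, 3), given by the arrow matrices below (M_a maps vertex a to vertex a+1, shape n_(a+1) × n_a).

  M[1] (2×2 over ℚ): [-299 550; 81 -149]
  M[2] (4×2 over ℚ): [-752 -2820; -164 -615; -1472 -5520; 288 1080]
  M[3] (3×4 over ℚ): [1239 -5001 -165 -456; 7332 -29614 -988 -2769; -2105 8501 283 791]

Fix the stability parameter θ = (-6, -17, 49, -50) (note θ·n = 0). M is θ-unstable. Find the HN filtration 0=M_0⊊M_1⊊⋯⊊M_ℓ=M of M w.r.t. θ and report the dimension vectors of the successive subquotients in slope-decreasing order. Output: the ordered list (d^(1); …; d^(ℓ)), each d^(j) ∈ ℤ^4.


Interval decomposition of M: I[1,2], I[1,4], I[3,3]^2, I[3,4], I[4,4].
HN type (ℓ=4): μ^(1)=49; μ^(2)=-1/2; μ^(3)=-23/2; μ^(4)=-50

((0, 0, 2, 0); (0, 0, 2, 2); (2, 2, 0, 0); (0, 0, 0, 1))


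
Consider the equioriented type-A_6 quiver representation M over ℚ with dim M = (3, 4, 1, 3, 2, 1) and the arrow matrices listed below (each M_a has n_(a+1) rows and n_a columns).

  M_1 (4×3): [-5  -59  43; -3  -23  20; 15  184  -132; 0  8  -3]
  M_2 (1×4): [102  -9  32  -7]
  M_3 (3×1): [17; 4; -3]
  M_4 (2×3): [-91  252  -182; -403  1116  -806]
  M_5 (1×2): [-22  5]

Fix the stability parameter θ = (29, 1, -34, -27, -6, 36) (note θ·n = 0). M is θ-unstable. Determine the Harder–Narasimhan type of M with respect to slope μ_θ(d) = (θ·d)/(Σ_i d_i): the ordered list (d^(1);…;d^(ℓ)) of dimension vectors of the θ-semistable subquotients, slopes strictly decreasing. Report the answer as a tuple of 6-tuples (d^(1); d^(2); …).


Via rank(M_{q-1}∘⋯∘M_p): M ≅ I[1,2]^2, I[1,6], I[2,2], I[4,4]^2, I[5,5].
μ_θ-semistable layers: μ^(1)=36; μ^(2)=15; μ^(3)=1; μ^(4)=-6; μ^(5)=-31/4; μ^(6)=-27

((0, 0, 0, 0, 0, 1); (2, 2, 0, 0, 0, 0); (0, 1, 0, 0, 0, 0); (0, 0, 0, 0, 2, 0); (1, 1, 1, 1, 0, 0); (0, 0, 0, 2, 0, 0))


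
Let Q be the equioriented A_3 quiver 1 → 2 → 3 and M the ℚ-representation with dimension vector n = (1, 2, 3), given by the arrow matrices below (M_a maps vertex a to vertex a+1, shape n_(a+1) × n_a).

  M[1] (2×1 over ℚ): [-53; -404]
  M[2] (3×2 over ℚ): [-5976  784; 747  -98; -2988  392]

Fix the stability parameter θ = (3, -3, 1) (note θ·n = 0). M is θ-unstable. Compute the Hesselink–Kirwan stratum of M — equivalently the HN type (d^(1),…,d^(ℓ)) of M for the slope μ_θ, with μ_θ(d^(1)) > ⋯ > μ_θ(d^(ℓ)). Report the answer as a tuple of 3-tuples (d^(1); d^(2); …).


Via rank(M_{q-1}∘⋯∘M_p): M ≅ I[1,3], I[2,2], I[3,3]^2.
μ_θ-semistable layers: μ^(1)=1; μ^(2)=0; μ^(3)=-3

((0, 0, 3); (1, 1, 0); (0, 1, 0))


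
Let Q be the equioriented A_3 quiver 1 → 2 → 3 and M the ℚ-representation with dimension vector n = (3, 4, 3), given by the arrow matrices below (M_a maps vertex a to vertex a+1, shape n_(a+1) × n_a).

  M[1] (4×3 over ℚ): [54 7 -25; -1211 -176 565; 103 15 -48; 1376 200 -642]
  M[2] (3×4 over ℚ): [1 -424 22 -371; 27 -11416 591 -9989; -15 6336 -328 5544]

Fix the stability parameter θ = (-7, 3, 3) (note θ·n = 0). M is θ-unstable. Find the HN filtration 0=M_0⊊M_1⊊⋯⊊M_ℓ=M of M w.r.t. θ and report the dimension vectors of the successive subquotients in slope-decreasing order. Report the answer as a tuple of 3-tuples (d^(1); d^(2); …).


Via rank(M_{q-1}∘⋯∘M_p): M ≅ I[1,3]^3, I[2,2].
μ_θ-semistable layers: μ^(1)=3; μ^(2)=-7

((0, 4, 3); (3, 0, 0))


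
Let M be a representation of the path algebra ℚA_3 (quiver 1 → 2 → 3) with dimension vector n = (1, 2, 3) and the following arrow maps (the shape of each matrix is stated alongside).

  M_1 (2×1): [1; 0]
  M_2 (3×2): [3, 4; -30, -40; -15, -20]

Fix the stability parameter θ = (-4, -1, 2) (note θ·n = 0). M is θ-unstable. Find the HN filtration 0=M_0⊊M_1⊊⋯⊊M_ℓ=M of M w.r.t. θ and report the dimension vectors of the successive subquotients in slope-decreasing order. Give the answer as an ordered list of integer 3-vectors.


Barcode: M ≅ I[1,3], I[2,2], I[3,3]^2. HN layers by μ_θ (3 steps, strictly decreasing):
  μ^(1)=2; μ^(2)=-1; μ^(3)=-4

((0, 0, 3); (0, 2, 0); (1, 0, 0))


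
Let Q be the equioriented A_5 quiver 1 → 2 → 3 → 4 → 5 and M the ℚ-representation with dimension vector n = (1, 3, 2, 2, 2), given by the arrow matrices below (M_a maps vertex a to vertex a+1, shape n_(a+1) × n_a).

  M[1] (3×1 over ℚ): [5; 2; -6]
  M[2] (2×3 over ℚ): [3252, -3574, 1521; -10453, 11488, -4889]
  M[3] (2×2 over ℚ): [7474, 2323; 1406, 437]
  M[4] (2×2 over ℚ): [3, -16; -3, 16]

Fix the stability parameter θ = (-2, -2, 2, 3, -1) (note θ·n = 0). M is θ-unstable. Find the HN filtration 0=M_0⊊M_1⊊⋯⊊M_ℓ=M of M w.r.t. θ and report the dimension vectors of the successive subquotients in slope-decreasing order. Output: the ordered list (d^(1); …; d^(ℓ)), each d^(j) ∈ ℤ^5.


Via rank(M_{q-1}∘⋯∘M_p): M ≅ I[1,5], I[2,2], I[2,3], I[4,4], I[5,5].
μ_θ-semistable layers: μ^(1)=3; μ^(2)=2; μ^(3)=4/3; μ^(4)=-1; μ^(5)=-2

((0, 0, 0, 1, 0); (0, 0, 1, 0, 0); (0, 0, 1, 1, 1); (0, 0, 0, 0, 1); (1, 3, 0, 0, 0))


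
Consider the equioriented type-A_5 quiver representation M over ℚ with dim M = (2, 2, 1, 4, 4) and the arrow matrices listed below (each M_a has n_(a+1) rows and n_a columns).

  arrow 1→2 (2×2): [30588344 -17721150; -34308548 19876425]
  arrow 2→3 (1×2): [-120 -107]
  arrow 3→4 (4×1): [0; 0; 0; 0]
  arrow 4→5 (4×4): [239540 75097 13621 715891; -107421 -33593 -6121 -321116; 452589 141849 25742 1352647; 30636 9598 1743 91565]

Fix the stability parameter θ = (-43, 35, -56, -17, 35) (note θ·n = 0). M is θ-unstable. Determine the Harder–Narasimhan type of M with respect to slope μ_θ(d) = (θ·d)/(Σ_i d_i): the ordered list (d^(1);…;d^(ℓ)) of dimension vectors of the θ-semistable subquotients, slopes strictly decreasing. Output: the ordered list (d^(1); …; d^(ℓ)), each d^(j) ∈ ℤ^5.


Barcode: M ≅ I[1,1], I[1,3], I[2,2], I[4,5]^4. HN layers by μ_θ (4 steps, strictly decreasing):
  μ^(1)=35; μ^(2)=-21/2; μ^(3)=-17; μ^(4)=-43

((0, 1, 0, 0, 4); (0, 1, 1, 0, 0); (0, 0, 0, 4, 0); (2, 0, 0, 0, 0))


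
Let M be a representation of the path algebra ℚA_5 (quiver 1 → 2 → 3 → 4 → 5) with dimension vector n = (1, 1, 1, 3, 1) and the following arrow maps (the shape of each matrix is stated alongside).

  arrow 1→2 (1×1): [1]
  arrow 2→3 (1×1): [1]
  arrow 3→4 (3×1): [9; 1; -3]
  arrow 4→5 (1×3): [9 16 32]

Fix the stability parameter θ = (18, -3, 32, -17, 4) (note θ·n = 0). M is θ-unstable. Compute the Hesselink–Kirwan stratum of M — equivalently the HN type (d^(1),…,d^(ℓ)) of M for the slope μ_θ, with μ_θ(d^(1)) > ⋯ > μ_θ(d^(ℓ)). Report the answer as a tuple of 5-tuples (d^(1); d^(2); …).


Interval decomposition of M: I[1,5], I[4,4]^2.
HN type (ℓ=2): μ^(1)=34/5; μ^(2)=-17

((1, 1, 1, 1, 1); (0, 0, 0, 2, 0))


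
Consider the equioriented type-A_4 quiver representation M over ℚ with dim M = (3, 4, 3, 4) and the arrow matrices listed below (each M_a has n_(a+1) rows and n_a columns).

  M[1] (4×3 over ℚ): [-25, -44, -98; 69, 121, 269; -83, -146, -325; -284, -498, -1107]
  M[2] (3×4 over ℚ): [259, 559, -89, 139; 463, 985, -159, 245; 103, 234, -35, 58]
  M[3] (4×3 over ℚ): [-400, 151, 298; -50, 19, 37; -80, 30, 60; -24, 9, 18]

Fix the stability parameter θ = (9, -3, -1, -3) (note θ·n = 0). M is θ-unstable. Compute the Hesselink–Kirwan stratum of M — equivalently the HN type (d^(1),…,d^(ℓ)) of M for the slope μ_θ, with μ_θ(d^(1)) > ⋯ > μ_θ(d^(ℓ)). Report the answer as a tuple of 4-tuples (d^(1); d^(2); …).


Interval decomposition of M: I[1,3], I[1,4]^2, I[2,2], I[4,4]^2.
HN type (ℓ=3): μ^(1)=5/3; μ^(2)=1/2; μ^(3)=-3

((1, 1, 1, 0); (2, 2, 2, 2); (0, 1, 0, 2))


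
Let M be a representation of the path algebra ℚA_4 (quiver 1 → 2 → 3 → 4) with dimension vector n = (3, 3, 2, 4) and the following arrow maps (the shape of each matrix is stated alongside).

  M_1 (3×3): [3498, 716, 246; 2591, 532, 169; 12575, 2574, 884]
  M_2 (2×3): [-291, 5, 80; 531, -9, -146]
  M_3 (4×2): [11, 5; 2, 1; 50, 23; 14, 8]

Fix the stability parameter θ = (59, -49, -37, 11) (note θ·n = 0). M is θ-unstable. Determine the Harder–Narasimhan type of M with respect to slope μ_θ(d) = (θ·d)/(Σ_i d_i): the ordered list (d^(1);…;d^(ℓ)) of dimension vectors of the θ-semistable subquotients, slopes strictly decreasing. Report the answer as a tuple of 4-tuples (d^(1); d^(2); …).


Via rank(M_{q-1}∘⋯∘M_p): M ≅ I[1,2], I[1,4]^2, I[4,4]^2.
μ_θ-semistable layers: μ^(1)=11; μ^(2)=5; μ^(3)=-9

((0, 0, 0, 4); (1, 1, 0, 0); (2, 2, 2, 0))


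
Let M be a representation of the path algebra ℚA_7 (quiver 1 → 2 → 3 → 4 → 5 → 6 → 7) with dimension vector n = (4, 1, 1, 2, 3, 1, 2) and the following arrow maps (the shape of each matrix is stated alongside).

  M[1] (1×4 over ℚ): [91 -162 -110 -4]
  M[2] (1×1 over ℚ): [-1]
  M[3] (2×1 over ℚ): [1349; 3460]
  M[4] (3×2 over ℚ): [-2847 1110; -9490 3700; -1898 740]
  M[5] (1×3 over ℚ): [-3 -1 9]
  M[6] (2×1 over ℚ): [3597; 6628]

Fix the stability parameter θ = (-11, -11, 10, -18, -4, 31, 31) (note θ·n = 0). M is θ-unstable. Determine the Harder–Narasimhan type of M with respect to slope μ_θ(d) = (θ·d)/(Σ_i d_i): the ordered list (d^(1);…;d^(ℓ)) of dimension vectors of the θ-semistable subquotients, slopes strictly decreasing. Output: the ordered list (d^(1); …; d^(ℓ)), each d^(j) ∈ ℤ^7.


Interval decomposition of M: I[1,1]^3, I[1,7], I[4,4], I[5,5]^2, I[7,7].
HN type (ℓ=4): μ^(1)=31; μ^(2)=-4; μ^(3)=-11; μ^(4)=-18

((0, 0, 0, 0, 0, 1, 2); (0, 0, 1, 1, 3, 0, 0); (4, 1, 0, 0, 0, 0, 0); (0, 0, 0, 1, 0, 0, 0))
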